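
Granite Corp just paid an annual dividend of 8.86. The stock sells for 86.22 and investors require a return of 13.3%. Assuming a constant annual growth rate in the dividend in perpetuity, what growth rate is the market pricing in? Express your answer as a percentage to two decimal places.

2.74%

P = D₀(1+g)/(r−g) ⇒ P(r−g) = D₀(1+g) ⇒ g(P+D₀) = P·r − D₀
g = (P·r − D₀)/(P + D₀) = (86.22×0.133 − 8.86) / (86.22 + 8.86) = 0.027422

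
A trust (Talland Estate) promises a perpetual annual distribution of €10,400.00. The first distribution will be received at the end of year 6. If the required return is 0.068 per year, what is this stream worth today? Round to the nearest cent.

Value at end of year 5: C / r = €10,400.00 / 0.068 = €152,941.1765
Discount to today: PV = €152,941.1765 / (1 + 0.068)^5 = €152,941.1765 / 1.389493 = €110,069.80

€110069.80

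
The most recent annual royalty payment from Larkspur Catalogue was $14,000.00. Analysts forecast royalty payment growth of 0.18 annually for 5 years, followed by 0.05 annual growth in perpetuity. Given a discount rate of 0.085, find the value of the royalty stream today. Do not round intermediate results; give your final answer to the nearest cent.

D_1 = 16520.00000
D_2 = 19493.60000
D_3 = 23002.44800
D_4 = 27142.88864
D_5 = 32028.60860
Terminal value at year 5: TV = D_5×(1+g_2)/(r−g_2) = 33630.03902/0.035 = 960858.25786
P_0 = D_1/(1+r)^1 + D_2/(1+r)^2 + D_3/(1+r)^3 + D_4/(1+r)^4 + D_5/(1+r)^5 + TV/(1+r)^5
    = 15225.80645 + 16558.94158 + 18008.80282 + 19585.61044 + 21300.47956 + 639014.38682 = 729694.02767

$729694.03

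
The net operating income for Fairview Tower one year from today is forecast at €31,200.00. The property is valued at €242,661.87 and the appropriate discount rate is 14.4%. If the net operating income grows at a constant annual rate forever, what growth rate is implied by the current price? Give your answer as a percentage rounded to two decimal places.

1.54%

P = D₁/(r−g) ⇒ g = r − D₁/P = 0.144 − €31,200.00/€242,661.87 = 0.015426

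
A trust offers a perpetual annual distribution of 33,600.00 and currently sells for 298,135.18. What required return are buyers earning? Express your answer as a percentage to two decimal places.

11.27%

P = C/r ⇒ r = C/P = 33,600.00/298,135.18 = 0.112701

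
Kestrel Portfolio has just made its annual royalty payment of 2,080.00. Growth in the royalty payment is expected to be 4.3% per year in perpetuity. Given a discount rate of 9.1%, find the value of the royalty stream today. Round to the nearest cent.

D₁ = D₀ × (1 + g) = 2,080.00 × 1.043 = 2,169.4400
Growing perpetuity: P = D₁ / (r − g) = 2,169.4400 / (0.091 − 0.043) = 45,196.67

45196.67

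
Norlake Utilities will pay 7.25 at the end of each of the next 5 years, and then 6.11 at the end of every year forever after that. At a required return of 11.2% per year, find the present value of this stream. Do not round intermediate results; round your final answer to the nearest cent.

58.75

PV of 5-year annuity: 7.25 × [1 − (1+0.112)^−5] / 0.112 = 26.66099
Perpetuity value at year 5: 6.11 / 0.112 = 54.55357
PV of perpetuity: 54.55357 / (1+0.112)^5 = 32.08479
Total PV = 26.66099 + 32.08479 = 58.74578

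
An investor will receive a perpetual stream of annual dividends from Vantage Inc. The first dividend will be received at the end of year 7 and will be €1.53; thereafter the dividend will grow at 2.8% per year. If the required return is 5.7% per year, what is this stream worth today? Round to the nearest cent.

€37.83

Value at end of year 6: C₁ / (r − g) = €1.53 / (0.057 − 0.028) = €52.7586
Discount to today: PV = €52.7586 / (1 + 0.057)^6 = €52.7586 / 1.394601 = €37.83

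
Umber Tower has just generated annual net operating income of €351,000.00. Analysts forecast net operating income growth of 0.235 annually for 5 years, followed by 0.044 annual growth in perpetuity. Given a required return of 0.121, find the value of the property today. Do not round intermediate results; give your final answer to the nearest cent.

€10092458.21

D_1 = 433485.00000
D_2 = 535353.97500
D_3 = 661162.15913
D_4 = 816535.26652
D_5 = 1008421.05415
Terminal value at year 5: TV = D_5×(1+g_2)/(r−g_2) = 1052791.58053/0.077 = 13672617.92901
P_0 = D_1/(1+r)^1 + D_2/(1+r)^2 + D_3/(1+r)^3 + D_4/(1+r)^4 + D_5/(1+r)^5 + TV/(1+r)^5
    = 386694.91525 + 426019.82189 + 469343.87157 + 517073.75682 + 569657.52870 + 7723668.31119 = 10092458.20542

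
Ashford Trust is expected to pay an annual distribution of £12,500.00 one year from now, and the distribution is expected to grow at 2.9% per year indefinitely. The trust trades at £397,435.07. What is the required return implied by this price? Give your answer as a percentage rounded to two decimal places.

P = D₁/(r − g) ⇒ r = D₁/P + g = £12,500.0000/£397,435.07 + 0.029 = 0.031452 + 0.029 = 0.060452

6.05%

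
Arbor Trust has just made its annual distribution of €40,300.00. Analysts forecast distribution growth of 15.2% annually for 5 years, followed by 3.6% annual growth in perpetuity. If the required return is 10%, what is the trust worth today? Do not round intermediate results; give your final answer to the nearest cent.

D_1 = 46425.60000
D_2 = 53482.29120
D_3 = 61611.59946
D_4 = 70976.56258
D_5 = 81765.00009
Terminal value at year 5: TV = D_5×(1+g_2)/(r−g_2) = 84708.54010/0.064 = 1323570.93900
P_0 = D_1/(1+r)^1 + D_2/(1+r)^2 + D_3/(1+r)^3 + D_4/(1+r)^4 + D_5/(1+r)^5 + TV/(1+r)^5
    = 42205.09091 + 44200.24066 + 46289.70658 + 48477.94726 + 50769.63204 + 821833.41861 = 1053776.03606

€1053776.04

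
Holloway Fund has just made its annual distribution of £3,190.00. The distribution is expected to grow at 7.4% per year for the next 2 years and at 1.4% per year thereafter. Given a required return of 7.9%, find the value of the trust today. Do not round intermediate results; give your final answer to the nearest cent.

D_1 = 3426.06000
D_2 = 3679.58844
Terminal value at year 2: TV = D_2×(1+g_2)/(r−g_2) = 3731.10268/0.065 = 57401.57966
P_0 = D_1/(1+r)^1 + D_2/(1+r)^2 + TV/(1+r)^2
    = 3175.21779 + 3160.50409 + 49303.86377 = 55639.58566

£55639.59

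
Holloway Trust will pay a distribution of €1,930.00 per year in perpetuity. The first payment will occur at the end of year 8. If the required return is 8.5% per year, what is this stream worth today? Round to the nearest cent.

Value at end of year 7: C / r = €1,930.00 / 0.085 = €22,705.8824
Discount to today: PV = €22,705.8824 / (1 + 0.085)^7 = €22,705.8824 / 1.770142 = €12,827.15

€12827.15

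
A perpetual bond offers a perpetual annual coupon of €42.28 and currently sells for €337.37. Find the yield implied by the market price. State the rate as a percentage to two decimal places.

12.53%

P = C/r ⇒ r = C/P = €42.28/€337.37 = 0.125322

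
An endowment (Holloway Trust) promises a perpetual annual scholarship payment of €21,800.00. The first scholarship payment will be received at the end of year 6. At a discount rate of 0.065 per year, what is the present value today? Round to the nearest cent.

€244790.80

Value at end of year 5: C / r = €21,800.00 / 0.065 = €335,384.6154
Discount to today: PV = €335,384.6154 / (1 + 0.065)^5 = €335,384.6154 / 1.370087 = €244,790.80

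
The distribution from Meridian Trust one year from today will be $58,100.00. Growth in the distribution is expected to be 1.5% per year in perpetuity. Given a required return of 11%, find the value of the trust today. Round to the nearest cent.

Growing perpetuity: P = D₁ / (r − g) = $58,100.0000 / (0.11 − 0.015) = $611,578.95

$611578.95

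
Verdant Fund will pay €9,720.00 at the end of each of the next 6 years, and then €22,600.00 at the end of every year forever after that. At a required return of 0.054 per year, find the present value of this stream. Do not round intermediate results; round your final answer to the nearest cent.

PV of 6-year annuity: €9,720.00 × [1 − (1+0.054)^−6] / 0.054 = 48710.84902
Perpetuity value at year 6: €22,600.00 / 0.054 = 418518.51852
PV of perpetuity: 418518.51852 / (1+0.054)^6 = 305260.78314
Total PV = 48710.84902 + 305260.78314 = 353971.63216

€353971.63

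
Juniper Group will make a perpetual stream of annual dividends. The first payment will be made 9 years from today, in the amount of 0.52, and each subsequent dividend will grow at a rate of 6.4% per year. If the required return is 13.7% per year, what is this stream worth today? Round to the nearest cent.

2.55

Value at end of year 8: C₁ / (r − g) = 0.52 / (0.137 − 0.064) = 7.1233
Discount to today: PV = 7.1233 / (1 + 0.137)^8 = 7.1233 / 2.793082 = 2.55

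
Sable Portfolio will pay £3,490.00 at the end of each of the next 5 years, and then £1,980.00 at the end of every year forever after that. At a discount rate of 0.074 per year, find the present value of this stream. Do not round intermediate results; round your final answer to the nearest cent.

£32882.31

PV of 5-year annuity: £3,490.00 × [1 − (1+0.074)^−5] / 0.074 = 14157.72732
Perpetuity value at year 5: £1,980.00 / 0.074 = 26756.75676
PV of perpetuity: 26756.75676 / (1+0.074)^5 = 18724.57908
Total PV = 14157.72732 + 18724.57908 = 32882.30640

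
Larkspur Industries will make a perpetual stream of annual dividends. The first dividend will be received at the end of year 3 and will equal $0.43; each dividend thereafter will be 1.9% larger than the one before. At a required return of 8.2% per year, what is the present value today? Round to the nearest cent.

Value at end of year 2: C₁ / (r − g) = $0.43 / (0.082 − 0.019) = $6.8254
Discount to today: PV = $6.8254 / (1 + 0.082)^2 = $6.8254 / 1.170724 = $5.83

$5.83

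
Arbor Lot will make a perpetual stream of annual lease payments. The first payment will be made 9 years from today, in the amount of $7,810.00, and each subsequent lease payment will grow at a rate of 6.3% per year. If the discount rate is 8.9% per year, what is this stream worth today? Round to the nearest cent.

Value at end of year 8: C₁ / (r − g) = $7,810.00 / (0.089 − 0.063) = $300,384.6154
Discount to today: PV = $300,384.6154 / (1 + 0.089)^8 = $300,384.6154 / 1.977985 = $151,863.93

$151863.93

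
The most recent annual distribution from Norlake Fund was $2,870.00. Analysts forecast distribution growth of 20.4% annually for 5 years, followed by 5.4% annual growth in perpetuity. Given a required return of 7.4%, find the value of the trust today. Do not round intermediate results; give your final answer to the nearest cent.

D_1 = 3455.48000
D_2 = 4160.39792
D_3 = 5009.11910
D_4 = 6030.97939
D_5 = 7261.29919
Terminal value at year 5: TV = D_5×(1+g_2)/(r−g_2) = 7653.40934/0.02 = 382670.46716
P_0 = D_1/(1+r)^1 + D_2/(1+r)^2 + D_3/(1+r)^3 + D_4/(1+r)^4 + D_5/(1+r)^5 + TV/(1+r)^5
    = 3217.39292 + 3606.83527 + 4043.41682 + 4532.84344 + 5081.51164 + 267795.66330 = 288277.66339

$288277.66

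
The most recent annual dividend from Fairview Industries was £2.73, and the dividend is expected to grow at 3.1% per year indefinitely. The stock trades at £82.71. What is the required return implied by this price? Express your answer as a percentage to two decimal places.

6.50%

D₁ = £2.73 × 1.031 = £2.8146
P = D₁/(r − g) ⇒ r = D₁/P + g = £2.8146/£82.71 + 0.031 = 0.034030 + 0.031 = 0.065030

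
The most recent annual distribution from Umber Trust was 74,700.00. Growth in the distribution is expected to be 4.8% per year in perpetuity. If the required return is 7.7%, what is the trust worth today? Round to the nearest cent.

D₁ = D₀ × (1 + g) = 74,700.00 × 1.048 = 78,285.6000
Growing perpetuity: P = D₁ / (r − g) = 78,285.6000 / (0.077 − 0.048) = 2,699,503.45

2699503.45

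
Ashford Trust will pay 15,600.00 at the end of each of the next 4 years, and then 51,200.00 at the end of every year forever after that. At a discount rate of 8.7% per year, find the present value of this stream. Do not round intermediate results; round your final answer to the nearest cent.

PV of 4-year annuity: 15,600.00 × [1 − (1+0.087)^−4] / 0.087 = 50874.22715
Perpetuity value at year 4: 51,200.00 / 0.087 = 588505.74713
PV of perpetuity: 588505.74713 / (1+0.087)^4 = 421533.92469
Total PV = 50874.22715 + 421533.92469 = 472408.15184

472408.15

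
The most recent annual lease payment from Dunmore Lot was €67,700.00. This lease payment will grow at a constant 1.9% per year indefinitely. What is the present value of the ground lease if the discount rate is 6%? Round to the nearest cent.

€1682592.68

D₁ = D₀ × (1 + g) = €67,700.00 × 1.019 = €68,986.3000
Growing perpetuity: P = D₁ / (r − g) = €68,986.3000 / (0.06 − 0.019) = €1,682,592.68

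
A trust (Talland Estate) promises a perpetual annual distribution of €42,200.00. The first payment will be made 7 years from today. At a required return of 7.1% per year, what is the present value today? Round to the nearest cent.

€393837.69

Value at end of year 6: C / r = €42,200.00 / 0.071 = €594,366.1972
Discount to today: PV = €594,366.1972 / (1 + 0.071)^6 = €594,366.1972 / 1.509165 = €393,837.69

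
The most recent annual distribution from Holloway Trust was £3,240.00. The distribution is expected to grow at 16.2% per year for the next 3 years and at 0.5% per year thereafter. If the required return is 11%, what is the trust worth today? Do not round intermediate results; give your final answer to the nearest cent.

D_1 = 3764.88000
D_2 = 4374.79056
D_3 = 5083.50663
Terminal value at year 3: TV = D_3×(1+g_2)/(r−g_2) = 5108.92416/0.105 = 48656.42061
P_0 = D_1/(1+r)^1 + D_2/(1+r)^2 + D_3/(1+r)^3 + TV/(1+r)^3
    = 3391.78378 + 3550.67816 + 3717.01624 + 35577.15539 = 46236.63357

£46236.63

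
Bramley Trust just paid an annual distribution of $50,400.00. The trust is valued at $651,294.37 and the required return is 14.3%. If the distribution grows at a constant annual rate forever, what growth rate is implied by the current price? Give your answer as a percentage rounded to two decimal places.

6.09%

P = D₀(1+g)/(r−g) ⇒ P(r−g) = D₀(1+g) ⇒ g(P+D₀) = P·r − D₀
g = (P·r − D₀)/(P + D₀) = ($651,294.37×0.143 − $50,400.00) / ($651,294.37 + $50,400.00) = 0.060903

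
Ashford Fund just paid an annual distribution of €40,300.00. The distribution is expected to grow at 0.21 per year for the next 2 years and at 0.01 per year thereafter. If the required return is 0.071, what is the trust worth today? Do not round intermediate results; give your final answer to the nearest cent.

D_1 = 48763.00000
D_2 = 59003.23000
Terminal value at year 2: TV = D_2×(1+g_2)/(r−g_2) = 59593.26230/0.061 = 976938.72623
P_0 = D_1/(1+r)^1 + D_2/(1+r)^2 + TV/(1+r)^2
    = 45530.34547 + 51439.51262 + 851703.40575 = 948673.26384

€948673.26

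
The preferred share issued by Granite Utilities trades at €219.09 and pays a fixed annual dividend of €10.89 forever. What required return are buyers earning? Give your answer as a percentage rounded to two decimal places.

4.97%

P = C/r ⇒ r = C/P = €10.89/€219.09 = 0.049706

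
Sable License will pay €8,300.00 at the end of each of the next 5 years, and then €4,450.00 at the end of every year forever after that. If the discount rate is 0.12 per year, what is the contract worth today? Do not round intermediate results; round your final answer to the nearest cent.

PV of 5-year annuity: €8,300.00 × [1 − (1+0.12)^−5] / 0.12 = 29919.64248
Perpetuity value at year 5: €4,450.00 / 0.12 = 37083.33333
PV of perpetuity: 37083.33333 / (1+0.12)^5 = 21042.07923
Total PV = 29919.64248 + 21042.07923 = 50961.72171

€50961.72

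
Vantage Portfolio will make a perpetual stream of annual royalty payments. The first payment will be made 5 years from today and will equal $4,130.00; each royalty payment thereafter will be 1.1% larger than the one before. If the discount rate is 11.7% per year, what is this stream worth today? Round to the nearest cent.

Value at end of year 4: C₁ / (r − g) = $4,130.00 / (0.117 − 0.011) = $38,962.2642
Discount to today: PV = $38,962.2642 / (1 + 0.117)^4 = $38,962.2642 / 1.556728 = $25,028.31

$25028.31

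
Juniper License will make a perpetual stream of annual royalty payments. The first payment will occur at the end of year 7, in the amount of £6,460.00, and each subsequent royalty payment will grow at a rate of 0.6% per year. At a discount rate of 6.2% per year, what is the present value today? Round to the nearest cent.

£80407.65

Value at end of year 6: C₁ / (r − g) = £6,460.00 / (0.062 − 0.006) = £115,357.1429
Discount to today: PV = £115,357.1429 / (1 + 0.062)^6 = £115,357.1429 / 1.434654 = £80,407.65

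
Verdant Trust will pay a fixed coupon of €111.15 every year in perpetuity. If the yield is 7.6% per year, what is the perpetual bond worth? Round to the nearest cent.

Level perpetuity: PV = C / r = €111.15 / 0.076 = €1,462.50

€1462.50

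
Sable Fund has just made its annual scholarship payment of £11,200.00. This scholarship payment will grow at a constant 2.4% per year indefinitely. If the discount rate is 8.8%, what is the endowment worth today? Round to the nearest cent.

D₁ = D₀ × (1 + g) = £11,200.00 × 1.024 = £11,468.8000
Growing perpetuity: P = D₁ / (r − g) = £11,468.8000 / (0.088 − 0.024) = £179,200.00

£179200.00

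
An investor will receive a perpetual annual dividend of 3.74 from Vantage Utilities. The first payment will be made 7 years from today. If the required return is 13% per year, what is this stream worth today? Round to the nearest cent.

Value at end of year 6: C / r = 3.74 / 0.13 = 28.7692
Discount to today: PV = 28.7692 / (1 + 0.13)^6 = 28.7692 / 2.081952 = 13.82

13.82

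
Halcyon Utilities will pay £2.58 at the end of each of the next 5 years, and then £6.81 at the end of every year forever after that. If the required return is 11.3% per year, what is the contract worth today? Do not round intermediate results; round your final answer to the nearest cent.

PV of 5-year annuity: £2.58 × [1 − (1+0.113)^−5] / 0.113 = 9.46389
Perpetuity value at year 5: £6.81 / 0.113 = 60.26549
PV of perpetuity: 60.26549 / (1+0.113)^5 = 35.28522
Total PV = 9.46389 + 35.28522 = 44.74911

£44.75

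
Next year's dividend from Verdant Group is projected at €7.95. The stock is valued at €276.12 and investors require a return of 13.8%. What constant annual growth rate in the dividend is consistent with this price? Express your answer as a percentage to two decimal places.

10.92%

P = D₁/(r−g) ⇒ g = r − D₁/P = 0.138 − €7.95/€276.12 = 0.109208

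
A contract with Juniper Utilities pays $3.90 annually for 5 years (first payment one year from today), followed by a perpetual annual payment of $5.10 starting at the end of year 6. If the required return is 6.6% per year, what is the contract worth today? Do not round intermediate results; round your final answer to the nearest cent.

$72.30

PV of 5-year annuity: $3.90 × [1 − (1+0.066)^−5] / 0.066 = 16.16350
Perpetuity value at year 5: $5.10 / 0.066 = 77.27273
PV of perpetuity: 77.27273 / (1+0.066)^5 = 56.13584
Total PV = 16.16350 + 56.13584 = 72.29934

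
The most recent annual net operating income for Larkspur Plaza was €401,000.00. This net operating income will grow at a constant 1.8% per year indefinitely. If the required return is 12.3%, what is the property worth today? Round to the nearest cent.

€3887790.48

D₁ = D₀ × (1 + g) = €401,000.00 × 1.018 = €408,218.0000
Growing perpetuity: P = D₁ / (r − g) = €408,218.0000 / (0.123 − 0.018) = €3,887,790.48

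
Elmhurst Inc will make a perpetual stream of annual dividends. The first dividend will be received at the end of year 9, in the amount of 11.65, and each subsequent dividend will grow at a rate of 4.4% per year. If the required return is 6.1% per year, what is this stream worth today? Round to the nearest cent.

426.73

Value at end of year 8: C₁ / (r − g) = 11.65 / (0.061 − 0.044) = 685.2941
Discount to today: PV = 685.2941 / (1 + 0.061)^8 = 685.2941 / 1.605917 = 426.73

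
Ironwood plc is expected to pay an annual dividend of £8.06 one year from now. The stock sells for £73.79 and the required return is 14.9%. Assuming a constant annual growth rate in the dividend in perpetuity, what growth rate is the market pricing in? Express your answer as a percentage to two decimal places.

3.98%

P = D₁/(r−g) ⇒ g = r − D₁/P = 0.149 − £8.06/£73.79 = 0.039771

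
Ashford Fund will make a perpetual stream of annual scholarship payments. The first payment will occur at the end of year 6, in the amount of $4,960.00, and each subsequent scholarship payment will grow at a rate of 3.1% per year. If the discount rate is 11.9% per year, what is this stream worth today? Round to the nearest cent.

Value at end of year 5: C₁ / (r − g) = $4,960.00 / (0.119 − 0.031) = $56,363.6364
Discount to today: PV = $56,363.6364 / (1 + 0.119)^5 = $56,363.6364 / 1.754488 = $32,125.40

$32125.40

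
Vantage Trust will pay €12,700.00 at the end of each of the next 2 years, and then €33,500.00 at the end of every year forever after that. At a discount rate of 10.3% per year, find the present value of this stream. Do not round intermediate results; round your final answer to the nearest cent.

€289288.36

PV of 2-year annuity: €12,700.00 × [1 − (1+0.103)^−2] / 0.103 = 21952.90352
Perpetuity value at year 2: €33,500.00 / 0.103 = 325242.71845
PV of perpetuity: 325242.71845 / (1+0.103)^2 = 267335.45325
Total PV = 21952.90352 + 267335.45325 = 289288.35677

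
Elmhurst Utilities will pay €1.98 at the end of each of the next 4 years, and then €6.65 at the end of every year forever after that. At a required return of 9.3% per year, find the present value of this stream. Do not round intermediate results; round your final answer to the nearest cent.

€56.47

PV of 4-year annuity: €1.98 × [1 − (1+0.093)^−4] / 0.093 = 6.37263
Perpetuity value at year 4: €6.65 / 0.093 = 71.50538
PV of perpetuity: 71.50538 / (1+0.093)^4 = 50.10234
Total PV = 6.37263 + 50.10234 = 56.47498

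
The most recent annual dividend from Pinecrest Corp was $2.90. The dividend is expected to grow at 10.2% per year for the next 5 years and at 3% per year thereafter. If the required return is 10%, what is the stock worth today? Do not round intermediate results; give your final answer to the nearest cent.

$57.64

D_1 = 3.19580
D_2 = 3.52177
D_3 = 3.88099
D_4 = 4.27685
D_5 = 4.71309
Terminal value at year 5: TV = D_5×(1+g_2)/(r−g_2) = 4.85449/0.07 = 69.34979
P_0 = D_1/(1+r)^1 + D_2/(1+r)^2 + D_3/(1+r)^3 + D_4/(1+r)^4 + D_5/(1+r)^5 + TV/(1+r)^5
    = 2.90527 + 2.91056 + 2.91585 + 2.92115 + 2.92646 + 43.06076 = 57.64005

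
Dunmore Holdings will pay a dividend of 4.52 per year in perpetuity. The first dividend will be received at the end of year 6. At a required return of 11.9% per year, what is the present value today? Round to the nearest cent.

Value at end of year 5: C / r = 4.52 / 0.119 = 37.9832
Discount to today: PV = 37.9832 / (1 + 0.119)^5 = 37.9832 / 1.754488 = 21.65

21.65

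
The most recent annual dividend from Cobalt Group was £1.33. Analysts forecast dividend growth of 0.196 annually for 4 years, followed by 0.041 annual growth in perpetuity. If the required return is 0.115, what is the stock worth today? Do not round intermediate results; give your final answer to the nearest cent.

£31.13

D_1 = 1.59068
D_2 = 1.90245
D_3 = 2.27533
D_4 = 2.72130
Terminal value at year 4: TV = D_4×(1+g_2)/(r−g_2) = 2.83287/0.074 = 38.28207
P_0 = D_1/(1+r)^1 + D_2/(1+r)^2 + D_3/(1+r)^3 + D_4/(1+r)^4 + TV/(1+r)^4
    = 1.42662 + 1.53026 + 1.64142 + 1.76067 + 24.76828 = 31.12725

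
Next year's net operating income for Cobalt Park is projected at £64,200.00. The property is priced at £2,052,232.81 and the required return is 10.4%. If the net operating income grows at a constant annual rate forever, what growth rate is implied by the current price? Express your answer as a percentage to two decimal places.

P = D₁/(r−g) ⇒ g = r − D₁/P = 0.104 − £64,200.00/£2,052,232.81 = 0.072717

7.27%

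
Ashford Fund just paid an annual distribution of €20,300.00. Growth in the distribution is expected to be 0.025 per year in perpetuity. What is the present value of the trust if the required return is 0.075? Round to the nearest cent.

D₁ = D₀ × (1 + g) = €20,300.00 × 1.025 = €20,807.5000
Growing perpetuity: P = D₁ / (r − g) = €20,807.5000 / (0.075 − 0.025) = €416,150.00

€416150.00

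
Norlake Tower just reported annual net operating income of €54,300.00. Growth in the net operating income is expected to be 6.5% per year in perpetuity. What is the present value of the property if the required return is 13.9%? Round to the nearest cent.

€781479.73

D₁ = D₀ × (1 + g) = €54,300.00 × 1.065 = €57,829.5000
Growing perpetuity: P = D₁ / (r − g) = €57,829.5000 / (0.139 − 0.065) = €781,479.73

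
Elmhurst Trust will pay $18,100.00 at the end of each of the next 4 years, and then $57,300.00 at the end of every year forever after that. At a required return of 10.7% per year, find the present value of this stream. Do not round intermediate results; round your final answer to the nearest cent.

PV of 4-year annuity: $18,100.00 × [1 − (1+0.107)^−4] / 0.107 = 56515.85121
Perpetuity value at year 4: $57,300.00 / 0.107 = 535514.01869
PV of perpetuity: 535514.01869 / (1+0.107)^4 = 356599.19690
Total PV = 56515.85121 + 356599.19690 = 413115.04811

$413115.05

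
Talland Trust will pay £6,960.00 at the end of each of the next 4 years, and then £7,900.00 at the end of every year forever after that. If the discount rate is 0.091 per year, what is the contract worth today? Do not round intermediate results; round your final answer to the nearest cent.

PV of 4-year annuity: £6,960.00 × [1 − (1+0.091)^−4] / 0.091 = 22499.04612
Perpetuity value at year 4: £7,900.00 / 0.091 = 86813.18681
PV of perpetuity: 86813.18681 / (1+0.091)^4 = 61275.47642
Total PV = 22499.04612 + 61275.47642 = 83774.52254

£83774.52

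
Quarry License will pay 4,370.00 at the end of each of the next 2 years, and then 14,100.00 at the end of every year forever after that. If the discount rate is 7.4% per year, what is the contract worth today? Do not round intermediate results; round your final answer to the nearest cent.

173045.58

PV of 2-year annuity: 4,370.00 × [1 − (1+0.074)^−2] / 0.074 = 7857.45000
Perpetuity value at year 2: 14,100.00 / 0.074 = 190540.54054
PV of perpetuity: 190540.54054 / (1+0.074)^2 = 165188.12749
Total PV = 7857.45000 + 165188.12749 = 173045.57749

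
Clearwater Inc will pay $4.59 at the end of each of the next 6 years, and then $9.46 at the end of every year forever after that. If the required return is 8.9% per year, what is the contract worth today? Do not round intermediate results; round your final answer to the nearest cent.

$84.38

PV of 6-year annuity: $4.59 × [1 − (1+0.089)^−6] / 0.089 = 20.65190
Perpetuity value at year 6: $9.46 / 0.089 = 106.29213
PV of perpetuity: 106.29213 / (1+0.089)^6 = 63.72852
Total PV = 20.65190 + 63.72852 = 84.38042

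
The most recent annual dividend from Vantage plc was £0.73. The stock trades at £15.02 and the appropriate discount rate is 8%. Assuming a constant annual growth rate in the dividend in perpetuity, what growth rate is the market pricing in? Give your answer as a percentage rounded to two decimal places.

P = D₀(1+g)/(r−g) ⇒ P(r−g) = D₀(1+g) ⇒ g(P+D₀) = P·r − D₀
g = (P·r − D₀)/(P + D₀) = (£15.02×0.08 − £0.73) / (£15.02 + £0.73) = 0.029943

2.99%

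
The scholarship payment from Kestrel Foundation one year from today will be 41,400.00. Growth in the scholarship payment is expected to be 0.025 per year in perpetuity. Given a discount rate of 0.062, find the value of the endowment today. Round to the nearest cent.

1118918.92

Growing perpetuity: P = D₁ / (r − g) = 41,400.0000 / (0.062 − 0.025) = 1,118,918.92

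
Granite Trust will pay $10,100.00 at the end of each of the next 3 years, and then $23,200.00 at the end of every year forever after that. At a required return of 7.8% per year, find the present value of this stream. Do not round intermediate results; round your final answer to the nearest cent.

$263553.72

PV of 3-year annuity: $10,100.00 × [1 − (1+0.078)^−3] / 0.078 = 26122.89837
Perpetuity value at year 3: $23,200.00 / 0.078 = 297435.89744
PV of perpetuity: 297435.89744 / (1+0.078)^3 = 237430.82396
Total PV = 26122.89837 + 237430.82396 = 263553.72233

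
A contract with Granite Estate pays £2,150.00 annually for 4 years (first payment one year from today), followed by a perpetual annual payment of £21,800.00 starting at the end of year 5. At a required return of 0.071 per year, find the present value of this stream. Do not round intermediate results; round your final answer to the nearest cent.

£240633.53

PV of 4-year annuity: £2,150.00 × [1 − (1+0.071)^−4] / 0.071 = 7266.09402
Perpetuity value at year 4: £21,800.00 / 0.071 = 307042.25352
PV of perpetuity: 307042.25352 / (1+0.071)^4 = 233367.43971
Total PV = 7266.09402 + 233367.43971 = 240633.53373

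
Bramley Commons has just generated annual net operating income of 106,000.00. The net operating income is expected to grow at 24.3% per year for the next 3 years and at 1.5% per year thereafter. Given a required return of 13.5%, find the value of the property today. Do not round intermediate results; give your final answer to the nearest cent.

D_1 = 131758.00000
D_2 = 163775.19400
D_3 = 203572.56614
Terminal value at year 3: TV = D_3×(1+g_2)/(r−g_2) = 206626.15463/0.12 = 1721884.62195
P_0 = D_1/(1+r)^1 + D_2/(1+r)^2 + D_3/(1+r)^3 + TV/(1+r)^3
    = 116086.34361 + 127132.44503 + 139229.62923 + 1177650.61388 = 1560099.03176

1560099.03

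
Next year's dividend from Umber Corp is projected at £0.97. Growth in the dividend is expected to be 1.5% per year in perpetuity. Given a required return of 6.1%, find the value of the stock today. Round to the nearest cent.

Growing perpetuity: P = D₁ / (r − g) = £0.9700 / (0.061 − 0.015) = £21.09

£21.09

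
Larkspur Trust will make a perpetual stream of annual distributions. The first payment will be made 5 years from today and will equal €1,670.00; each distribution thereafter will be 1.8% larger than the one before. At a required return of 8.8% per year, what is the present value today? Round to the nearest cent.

Value at end of year 4: C₁ / (r − g) = €1,670.00 / (0.088 − 0.018) = €23,857.1429
Discount to today: PV = €23,857.1429 / (1 + 0.088)^4 = €23,857.1429 / 1.401250 = €17,025.62

€17025.62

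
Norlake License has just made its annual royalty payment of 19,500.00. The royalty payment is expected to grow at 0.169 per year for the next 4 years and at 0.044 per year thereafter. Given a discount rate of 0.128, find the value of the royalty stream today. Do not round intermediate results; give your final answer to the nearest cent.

D_1 = 22795.50000
D_2 = 26647.93950
D_3 = 31151.44128
D_4 = 36416.03485
Terminal value at year 4: TV = D_4×(1+g_2)/(r−g_2) = 38018.34038/0.084 = 452599.29029
P_0 = D_1/(1+r)^1 + D_2/(1+r)^2 + D_3/(1+r)^3 + D_4/(1+r)^4 + TV/(1+r)^4
    = 20208.77660 + 20943.31546 + 21704.55299 + 22493.45962 + 279561.56951 = 364911.67418

364911.67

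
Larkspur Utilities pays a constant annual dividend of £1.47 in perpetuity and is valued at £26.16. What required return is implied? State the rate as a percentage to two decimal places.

P = C/r ⇒ r = C/P = £1.47/£26.16 = 0.056193

5.62%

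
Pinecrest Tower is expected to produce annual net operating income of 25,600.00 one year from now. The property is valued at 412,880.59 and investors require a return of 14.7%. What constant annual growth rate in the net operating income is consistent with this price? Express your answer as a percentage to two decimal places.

8.50%

P = D₁/(r−g) ⇒ g = r − D₁/P = 0.147 − 25,600.00/412,880.59 = 0.084997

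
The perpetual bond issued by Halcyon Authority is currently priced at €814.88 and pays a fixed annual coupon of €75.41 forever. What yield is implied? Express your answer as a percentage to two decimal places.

P = C/r ⇒ r = C/P = €75.41/€814.88 = 0.092541

9.25%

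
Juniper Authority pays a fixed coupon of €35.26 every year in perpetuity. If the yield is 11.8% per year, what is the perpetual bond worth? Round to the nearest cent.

Level perpetuity: PV = C / r = €35.26 / 0.118 = €298.81

€298.81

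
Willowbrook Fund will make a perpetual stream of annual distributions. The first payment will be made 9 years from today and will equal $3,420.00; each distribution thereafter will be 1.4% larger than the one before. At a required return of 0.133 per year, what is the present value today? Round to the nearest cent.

$10583.76

Value at end of year 8: C₁ / (r − g) = $3,420.00 / (0.133 − 0.014) = $28,739.4958
Discount to today: PV = $28,739.4958 / (1 + 0.133)^8 = $28,739.4958 / 2.715434 = $10,583.76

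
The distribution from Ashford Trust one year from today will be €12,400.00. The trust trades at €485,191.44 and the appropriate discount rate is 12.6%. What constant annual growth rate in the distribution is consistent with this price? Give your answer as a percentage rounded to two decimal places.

10.04%

P = D₁/(r−g) ⇒ g = r − D₁/P = 0.126 − €12,400.00/€485,191.44 = 0.100443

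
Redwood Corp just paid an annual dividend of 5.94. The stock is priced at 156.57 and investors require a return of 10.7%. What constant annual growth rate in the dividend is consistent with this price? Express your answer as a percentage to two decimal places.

6.65%

P = D₀(1+g)/(r−g) ⇒ P(r−g) = D₀(1+g) ⇒ g(P+D₀) = P·r − D₀
g = (P·r − D₀)/(P + D₀) = (156.57×0.107 − 5.94) / (156.57 + 5.94) = 0.066537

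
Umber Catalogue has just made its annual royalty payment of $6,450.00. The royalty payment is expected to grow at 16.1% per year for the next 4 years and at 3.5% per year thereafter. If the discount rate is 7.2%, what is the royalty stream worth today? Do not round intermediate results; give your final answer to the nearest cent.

D_1 = 7488.45000
D_2 = 8694.09045
D_3 = 10093.83901
D_4 = 11718.94709
Terminal value at year 4: TV = D_4×(1+g_2)/(r−g_2) = 12129.11024/0.037 = 327813.79032
P_0 = D_1/(1+r)^1 + D_2/(1+r)^2 + D_3/(1+r)^3 + D_4/(1+r)^4 + TV/(1+r)^4
    = 6985.49440 + 7565.44683 + 8193.54829 + 8873.79624 + 248226.46235 = 279844.74811

$279844.75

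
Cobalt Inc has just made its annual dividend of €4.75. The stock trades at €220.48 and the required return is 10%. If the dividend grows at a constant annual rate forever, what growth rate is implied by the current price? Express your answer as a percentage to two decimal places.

P = D₀(1+g)/(r−g) ⇒ P(r−g) = D₀(1+g) ⇒ g(P+D₀) = P·r − D₀
g = (P·r − D₀)/(P + D₀) = (€220.48×0.1 − €4.75) / (€220.48 + €4.75) = 0.076801

7.68%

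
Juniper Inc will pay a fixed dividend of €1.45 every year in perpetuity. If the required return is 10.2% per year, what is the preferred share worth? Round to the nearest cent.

Level perpetuity: PV = C / r = €1.45 / 0.102 = €14.22

€14.22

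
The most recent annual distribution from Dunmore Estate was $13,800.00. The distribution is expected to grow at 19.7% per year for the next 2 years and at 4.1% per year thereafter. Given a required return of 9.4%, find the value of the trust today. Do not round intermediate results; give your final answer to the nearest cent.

$356114.83

D_1 = 16518.60000
D_2 = 19772.76420
Terminal value at year 2: TV = D_2×(1+g_2)/(r−g_2) = 20583.44753/0.053 = 388366.93457
P_0 = D_1/(1+r)^1 + D_2/(1+r)^2 + TV/(1+r)^2
    = 15099.26874 + 16520.86351 + 324494.69649 = 356114.82874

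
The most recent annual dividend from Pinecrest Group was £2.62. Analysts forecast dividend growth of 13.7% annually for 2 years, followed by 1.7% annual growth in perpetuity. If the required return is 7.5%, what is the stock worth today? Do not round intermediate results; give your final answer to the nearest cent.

£57.09

D_1 = 2.97894
D_2 = 3.38705
Terminal value at year 2: TV = D_2×(1+g_2)/(r−g_2) = 3.44463/0.058 = 59.39025
P_0 = D_1/(1+r)^1 + D_2/(1+r)^2 + TV/(1+r)^2
    = 2.77111 + 2.93093 + 51.39232 = 57.09436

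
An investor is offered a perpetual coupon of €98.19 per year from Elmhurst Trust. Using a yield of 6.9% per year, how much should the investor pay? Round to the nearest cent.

€1423.04

Level perpetuity: PV = C / r = €98.19 / 0.069 = €1,423.04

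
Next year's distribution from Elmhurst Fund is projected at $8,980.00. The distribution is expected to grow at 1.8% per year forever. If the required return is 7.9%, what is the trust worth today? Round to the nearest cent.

$147213.11

Growing perpetuity: P = D₁ / (r − g) = $8,980.0000 / (0.079 − 0.018) = $147,213.11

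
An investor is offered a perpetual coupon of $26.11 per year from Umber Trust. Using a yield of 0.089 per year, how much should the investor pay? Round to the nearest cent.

$293.37

Level perpetuity: PV = C / r = $26.11 / 0.089 = $293.37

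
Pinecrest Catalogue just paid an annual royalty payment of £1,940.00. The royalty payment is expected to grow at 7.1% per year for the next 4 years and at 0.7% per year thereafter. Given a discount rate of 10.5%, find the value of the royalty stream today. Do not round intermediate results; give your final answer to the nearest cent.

£24773.11

D_1 = 2077.74000
D_2 = 2225.25954
D_3 = 2383.25297
D_4 = 2552.46393
Terminal value at year 4: TV = D_4×(1+g_2)/(r−g_2) = 2570.33118/0.098 = 26227.86914
P_0 = D_1/(1+r)^1 + D_2/(1+r)^2 + D_3/(1+r)^3 + D_4/(1+r)^4 + TV/(1+r)^4
    = 1880.30769 + 1822.45207 + 1766.37662 + 1712.02657 + 17591.94652 = 24773.10948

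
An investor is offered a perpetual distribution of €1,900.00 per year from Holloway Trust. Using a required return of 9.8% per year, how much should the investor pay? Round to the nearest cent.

Level perpetuity: PV = C / r = €1,900.00 / 0.098 = €19,387.76

€19387.76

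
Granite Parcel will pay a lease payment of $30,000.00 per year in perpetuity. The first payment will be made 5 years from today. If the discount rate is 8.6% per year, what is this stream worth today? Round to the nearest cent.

Value at end of year 4: C / r = $30,000.00 / 0.086 = $348,837.2093
Discount to today: PV = $348,837.2093 / (1 + 0.086)^4 = $348,837.2093 / 1.390975 = $250,786.12

$250786.12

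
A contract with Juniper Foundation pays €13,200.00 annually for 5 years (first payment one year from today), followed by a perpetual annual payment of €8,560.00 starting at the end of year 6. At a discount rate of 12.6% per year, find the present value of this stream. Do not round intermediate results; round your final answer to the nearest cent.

€84417.01

PV of 5-year annuity: €13,200.00 × [1 − (1+0.126)^−5] / 0.126 = 46884.18222
Perpetuity value at year 5: €8,560.00 / 0.126 = 67936.50794
PV of perpetuity: 67936.50794 / (1+0.126)^5 = 37532.82613
Total PV = 46884.18222 + 37532.82613 = 84417.00835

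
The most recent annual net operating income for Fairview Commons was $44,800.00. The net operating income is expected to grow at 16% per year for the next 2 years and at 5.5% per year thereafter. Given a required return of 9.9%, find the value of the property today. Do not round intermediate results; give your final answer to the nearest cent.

D_1 = 51968.00000
D_2 = 60282.88000
Terminal value at year 2: TV = D_2×(1+g_2)/(r−g_2) = 63598.43840/0.044 = 1445419.05455
P_0 = D_1/(1+r)^1 + D_2/(1+r)^2 + TV/(1+r)^2
    = 47286.62420 + 49911.26850 + 1196736.09688 = 1293933.98958

$1293933.99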